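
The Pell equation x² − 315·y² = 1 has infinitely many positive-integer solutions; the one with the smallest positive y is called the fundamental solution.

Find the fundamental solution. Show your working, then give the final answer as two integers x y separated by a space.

71 4

√315 = [17; 1,2,1,34, …], period ℓ=4 (even) → k=3
a_0=17:  p_0=17·1+0=17,  q_0=17·0+1=1
…
a_2=2:  p_2=2·18+17=53,  q_2=2·1+1=3
a_3=1:  p_3=1·53+18=71,  q_3=1·3+1=4
fundamental: x₁=71, y₁=4  (since 5041 − 315·16 = 1)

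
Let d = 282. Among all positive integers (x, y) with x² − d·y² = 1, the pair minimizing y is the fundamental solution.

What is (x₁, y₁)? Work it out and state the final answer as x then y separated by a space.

√282 → a₀=16, period (1,3,1,4,1,3,1,32); ℓ=8 even so k=7
step 0: (16, 1)  from 16·(1,0) + (0,1)
…
step 2: (67, 4)  from 3·(17,1) + (16,1)
step 3: (84, 5)  from 1·(67,4) + (17,1)
…
step 5: (487, 29)  from 1·(403,24) + (84,5)
step 6: (1864, 111)  from 3·(487,29) + (403,24)
step 7: (2351, 140)  from 1·(1864,111) + (487,29)
→ (2351, 140).  Check: 2351²=5527201, 282·140²=5527200, difference 1.

2351 140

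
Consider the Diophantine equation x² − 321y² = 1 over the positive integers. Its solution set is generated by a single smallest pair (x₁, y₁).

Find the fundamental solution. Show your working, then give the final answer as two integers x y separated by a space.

[17; 1,10,1,34] for √321; ℓ=4 ⇒ convergent index 3
k=0  a_k=17  p_k/q_k = 17/1
k=1  a_k=1  p_k/q_k = 18/1
k=2  a_k=10  p_k/q_k = 197/11
k=3  a_k=1  p_k/q_k = 215/12
(x₁, y₁) = (215, 12);  215² − 321·12² = 1 ✓

215 12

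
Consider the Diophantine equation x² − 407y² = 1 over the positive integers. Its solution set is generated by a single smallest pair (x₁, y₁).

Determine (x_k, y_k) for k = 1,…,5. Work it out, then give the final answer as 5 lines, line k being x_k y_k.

2663 132
14183137 703032
75539384999 3744348300
402322750321537 19942398342768
2142770892673121063 106213209829234068

d=407: √d = [20; 5,1,2,1,5,40] (ℓ=6, even), read p_5/q_5
k=0  a_k=20  p_k/q_k = 20/1
k=1  a_k=5  p_k/q_k = 101/5
k=2  a_k=1  p_k/q_k = 121/6
k=3  a_k=2  p_k/q_k = 343/17
k=4  a_k=1  p_k/q_k = 464/23
k=5  a_k=5  p_k/q_k = 2663/132
(x₁, y₁) = (2663, 132);  2663² − 407·132² = 1 ✓
(x_2, y_2) = (2663·2663 + 407·132·132, 2663·132 + 132·2663) = (14183137, 703032)
(x_3, y_3) = (2663·14183137 + 407·132·703032, 2663·703032 + 132·14183137) = (75539384999, 3744348300)
(x_4, y_4) = (2663·75539384999 + 407·132·3744348300, 2663·3744348300 + 132·75539384999) = (402322750321537, 19942398342768)
(x_5, y_5) = (2663·402322750321537 + 407·132·19942398342768, 2663·19942398342768 + 132·402322750321537) = (2142770892673121063, 106213209829234068)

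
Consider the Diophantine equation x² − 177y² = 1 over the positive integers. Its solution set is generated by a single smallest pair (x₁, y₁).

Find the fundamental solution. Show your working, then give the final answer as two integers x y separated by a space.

√177 = [13; 3,3,2,8,2,3,3,26, …], period ℓ=8 (even) → k=7
step 0: (13, 1)  from 13·(1,0) + (0,1)
step 1: (40, 3)  from 3·(13,1) + (1,0)
step 2: (133, 10)  from 3·(40,3) + (13,1)
…
step 5: (5468, 411)  from 2·(2581,194) + (306,23)
step 6: (18985, 1427)  from 3·(5468,411) + (2581,194)
step 7: (62423, 4692)  from 3·(18985,1427) + (5468,411)
(x₁, y₁) = (62423, 4692);  62423² − 177·4692² = 1 ✓

62423 4692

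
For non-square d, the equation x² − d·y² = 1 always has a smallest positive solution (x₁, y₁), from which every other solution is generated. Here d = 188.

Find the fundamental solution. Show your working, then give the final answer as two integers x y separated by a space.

[13; 1,2,2,6,2,2,1,26] for √188; ℓ=8 ⇒ convergent index 7
i=0: a=13 ⇒ p=13, q=1
…
i=2: a=2 ⇒ p=41, q=3
i=3: a=2 ⇒ p=96, q=7
…
i=6: a=2 ⇒ p=3277, q=239
i=7: a=1 ⇒ p=4607, q=336
→ (4607, 336).  Check: 4607²=21224449, 188·336²=21224448, difference 1.

4607 336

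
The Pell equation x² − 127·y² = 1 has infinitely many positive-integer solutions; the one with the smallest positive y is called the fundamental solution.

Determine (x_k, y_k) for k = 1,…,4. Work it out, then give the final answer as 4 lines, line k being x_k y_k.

√127 = [11; 3,1,2,2,7,11,7,2,2,1,3,22, …], period ℓ=12 (even) → k=11
step 0: (11, 1)  from 11·(1,0) + (0,1)
step 1: (34, 3)  from 3·(11,1) + (1,0)
…
step 4: (293, 26)  from 2·(124,11) + (45,4)
step 5: (2175, 193)  from 7·(293,26) + (124,11)
step 6: (24218, 2149)  from 11·(2175,193) + (293,26)
…
step 8: (367620, 32621)  from 2·(171701,15236) + (24218,2149)
step 9: (906941, 80478)  from 2·(367620,32621) + (171701,15236)
step 10: (1274561, 113099)  from 1·(906941,80478) + (367620,32621)
step 11: (4730624, 419775)  from 3·(1274561,113099) + (906941,80478)
(x₁, y₁) = (4730624, 419775);  4730624² − 127·419775² = 1 ✓
n=2: (4730624,419775)∘(4730624,419775) = (4730624·4730624+127·419775·419775, 4730624·419775+419775·4730624) = (44757606858751,3971595379200)
n=3: (44757606858751,3971595379200)∘(4730624,419775) = (4730624·44757606858751+127·419775·3971595379200, 4730624·3971595379200+419775·44757606858751) = (423462818377139450624,37576248838264821825)
n=4: (423462818377139450624,37576248838264821825)∘(4730624,419775) = (4730624·423462818377139450624+127·419775·37576248838264821825, 4730624·37576248838264821825+419775·423462818377139450624) = (4006486743445029115330560001,355518209168531397366758400)

4730624 419775
44757606858751 3971595379200
423462818377139450624 37576248838264821825
4006486743445029115330560001 355518209168531397366758400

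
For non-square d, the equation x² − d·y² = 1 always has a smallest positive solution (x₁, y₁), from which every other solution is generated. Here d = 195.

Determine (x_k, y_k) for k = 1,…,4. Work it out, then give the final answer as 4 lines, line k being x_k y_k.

14 1
391 28
10934 783
305761 21896

√195 → a₀=13, period (1,26); ℓ=2 even so k=1
step 0: (13, 1)  from 13·(1,0) + (0,1)
step 1: (14, 1)  from 1·(13,1) + (1,0)
→ (14, 1).  Check: 14²=196, 195·1²=195, difference 1.
n=2: (14,1)∘(14,1) = (14·14+195·1·1, 14·1+1·14) = (391,28)
n=3: (391,28)∘(14,1) = (14·391+195·1·28, 14·28+1·391) = (10934,783)
n=4: (10934,783)∘(14,1) = (14·10934+195·1·783, 14·783+1·10934) = (305761,21896)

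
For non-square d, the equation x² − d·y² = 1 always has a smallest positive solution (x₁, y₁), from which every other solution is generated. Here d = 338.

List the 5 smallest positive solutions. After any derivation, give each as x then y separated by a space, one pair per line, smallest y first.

[18; 2,1,1,2,36] for √338; ℓ=5 ⇒ convergent index 9
a_0=18:  p_0=18·1+0=18,  q_0=18·0+1=1
a_1=2:  p_1=2·18+1=37,  q_1=2·1+0=2
…
a_5=36:  p_5=36·239+92=8696,  q_5=36·13+5=473
…
a_8=1:  p_8=1·26327+17631=43958,  q_8=1·1432+959=2391
a_9=2:  p_9=2·43958+26327=114243,  q_9=2·2391+1432=6214
(x₁, y₁) = (114243, 6214);  114243² − 338·6214² = 1 ✓
(x_2, y_2) = (114243·114243 + 338·6214·6214, 114243·6214 + 6214·114243) = (26102926097, 1419812004)
(x_3, y_3) = (114243·26102926097 + 338·6214·1419812004, 114243·1419812004 + 6214·26102926097) = (5964153172084899, 324407165539730)
(x_4, y_4) = (114243·5964153172084899 + 338·6214·324407165539730, 114243·324407165539730 + 6214·5964153172084899) = (1362725501650887306817, 74122495624090936776)
(x_5, y_5) = (114243·1362725501650887306817 + 338·6214·74122495624090936776, 114243·74122495624090936776 + 6214·1362725501650887306817) = (311363698964240484013304163, 16935952534841634614661406)

114243 6214
26102926097 1419812004
5964153172084899 324407165539730
1362725501650887306817 74122495624090936776
311363698964240484013304163 16935952534841634614661406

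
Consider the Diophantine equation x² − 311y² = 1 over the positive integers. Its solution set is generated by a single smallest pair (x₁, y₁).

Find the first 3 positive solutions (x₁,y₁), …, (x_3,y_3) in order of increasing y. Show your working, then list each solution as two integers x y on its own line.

16883880 957397
570130807708799 32329152120720
19252040283316857636360 1091683049815963029803

[17; 1,1,1,2,1,…,1,1,34] for √311; ℓ=16 ⇒ convergent index 15
a_0=17:  p_0=17·1+0=17,  q_0=17·0+1=1
…
a_2=1:  p_2=1·18+17=35,  q_2=1·1+1=2
…
a_8=17:  p_8=17·4109+1305=71158,  q_8=17·233+74=4035
a_9=3:  p_9=3·71158+4109=217583,  q_9=3·4035+233=12338
a_10=6:  p_10=6·217583+71158=1376656,  q_10=6·12338+4035=78063
…
a_12=2:  p_12=2·1594239+1376656=4565134,  q_12=2·90401+78063=258865
…
a_14=1:  p_14=1·6159373+4565134=10724507,  q_14=1·349266+258865=608131
a_15=1:  p_15=1·10724507+6159373=16883880,  q_15=1·608131+349266=957397
(x₁, y₁) = (16883880, 957397);  16883880² − 311·957397² = 1 ✓
k=2:  x_2 = 16883880·16883880+311·957397·957397 = 570130807708799,  y_2 = 16883880·957397+957397·16883880 = 32329152120720
k=3:  x_3 = 16883880·570130807708799+311·957397·32329152120720 = 19252040283316857636360,  y_3 = 16883880·32329152120720+957397·570130807708799 = 1091683049815963029803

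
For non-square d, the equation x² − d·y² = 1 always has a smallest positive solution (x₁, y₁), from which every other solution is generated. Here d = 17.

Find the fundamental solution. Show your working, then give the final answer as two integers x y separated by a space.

d=17: √d = [4; 8] (ℓ=1, odd), read p_1/q_1
i=0: a=4 ⇒ p=4, q=1
i=1: a=8 ⇒ p=33, q=8
fundamental: x₁=33, y₁=8  (since 1089 − 17·64 = 1)

33 8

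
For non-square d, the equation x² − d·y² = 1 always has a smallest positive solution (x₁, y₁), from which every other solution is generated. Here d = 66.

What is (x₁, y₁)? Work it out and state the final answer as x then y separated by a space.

d=66: √d = [8; 8,16] (ℓ=2, even), read p_1/q_1
i=0: a=8 ⇒ p=8, q=1
i=1: a=8 ⇒ p=65, q=8
→ (65, 8).  Check: 65²=4225, 66·8²=4224, difference 1.

65 8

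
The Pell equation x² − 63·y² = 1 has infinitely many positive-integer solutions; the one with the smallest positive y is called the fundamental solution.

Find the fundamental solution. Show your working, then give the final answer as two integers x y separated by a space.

[7; 1,14] for √63; ℓ=2 ⇒ convergent index 1
step 0: (7, 1)  from 7·(1,0) + (0,1)
step 1: (8, 1)  from 1·(7,1) + (1,0)
fundamental: x₁=8, y₁=1  (since 64 − 63·1 = 1)

8 1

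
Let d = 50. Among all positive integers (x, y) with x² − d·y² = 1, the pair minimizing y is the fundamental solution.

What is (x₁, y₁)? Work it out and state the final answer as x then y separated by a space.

99 14

d=50: √d = [7; 14] (ℓ=1, odd), read p_1/q_1
k=0  a_k=7  p_k/q_k = 7/1
k=1  a_k=14  p_k/q_k = 99/14
fundamental: x₁=99, y₁=14  (since 9801 − 50·196 = 1)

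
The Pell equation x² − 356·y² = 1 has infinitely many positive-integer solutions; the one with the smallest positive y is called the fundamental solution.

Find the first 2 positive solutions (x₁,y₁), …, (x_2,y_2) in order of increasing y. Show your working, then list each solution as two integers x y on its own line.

[18; 1,6,1,1,2,…,6,1,36] for √356; ℓ=14 ⇒ convergent index 13
step 0: (18, 1)  from 18·(1,0) + (0,1)
step 1: (19, 1)  from 1·(18,1) + (1,0)
step 2: (132, 7)  from 6·(19,1) + (18,1)
step 3: (151, 8)  from 1·(132,7) + (19,1)
step 4: (283, 15)  from 1·(151,8) + (132,7)
…
step 9: (28151, 1492)  from 2·(9717,515) + (8717,462)
…
step 11: (66019, 3499)  from 1·(37868,2007) + (28151,1492)
step 12: (433982, 23001)  from 6·(66019,3499) + (37868,2007)
step 13: (500001, 26500)  from 1·(433982,23001) + (66019,3499)
(x₁, y₁) = (500001, 26500);  500001² − 356·26500² = 1 ✓
n=2: (500001,26500)∘(500001,26500) = (500001·500001+356·26500·26500, 500001·26500+26500·500001) = (500002000001,26500053000)

500001 26500
500002000001 26500053000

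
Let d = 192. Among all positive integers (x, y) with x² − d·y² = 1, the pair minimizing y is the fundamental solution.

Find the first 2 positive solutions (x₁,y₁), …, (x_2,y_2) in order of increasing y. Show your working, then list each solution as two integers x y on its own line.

97 7
18817 1358

√192 = [13; 1,5,1,26, …], period ℓ=4 (even) → k=3
i=0: a=13 ⇒ p=13, q=1
i=1: a=1 ⇒ p=14, q=1
i=2: a=5 ⇒ p=83, q=6
i=3: a=1 ⇒ p=97, q=7
fundamental: x₁=97, y₁=7  (since 9409 − 192·49 = 1)
n=2: (97,7)∘(97,7) = (97·97+192·7·7, 97·7+7·97) = (18817,1358)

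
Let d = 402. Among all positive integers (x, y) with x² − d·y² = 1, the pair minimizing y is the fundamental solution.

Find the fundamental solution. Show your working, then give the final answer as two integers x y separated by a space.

401 20

[20; 20,40] for √402; ℓ=2 ⇒ convergent index 1
a_0=20:  p_0=20·1+0=20,  q_0=20·0+1=1
a_1=20:  p_1=20·20+1=401,  q_1=20·1+0=20
(x₁, y₁) = (401, 20);  401² − 402·20² = 1 ✓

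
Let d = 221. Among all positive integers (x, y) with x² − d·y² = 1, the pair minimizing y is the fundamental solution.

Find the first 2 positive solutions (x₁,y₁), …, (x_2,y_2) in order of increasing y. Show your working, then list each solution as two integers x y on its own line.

1665 112
5544449 372960

√221 → a₀=14, period (1,6,2,6,1,28); ℓ=6 even so k=5
k=0  a_k=14  p_k/q_k = 14/1
k=1  a_k=1  p_k/q_k = 15/1
…
k=3  a_k=2  p_k/q_k = 223/15
k=4  a_k=6  p_k/q_k = 1442/97
k=5  a_k=1  p_k/q_k = 1665/112
(x₁, y₁) = (1665, 112);  1665² − 221·112² = 1 ✓
k=2:  x_2 = 1665·1665+221·112·112 = 5544449,  y_2 = 1665·112+112·1665 = 372960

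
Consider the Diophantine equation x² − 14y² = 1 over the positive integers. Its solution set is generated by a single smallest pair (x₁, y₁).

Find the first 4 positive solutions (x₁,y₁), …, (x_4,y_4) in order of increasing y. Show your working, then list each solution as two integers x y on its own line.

[3; 1,2,1,6] for √14; ℓ=4 ⇒ convergent index 3
k=0  a_k=3  p_k/q_k = 3/1
…
k=2  a_k=2  p_k/q_k = 11/3
k=3  a_k=1  p_k/q_k = 15/4
→ (15, 4).  Check: 15²=225, 14·4²=224, difference 1.
n=2: (15,4)∘(15,4) = (15·15+14·4·4, 15·4+4·15) = (449,120)
n=3: (449,120)∘(15,4) = (15·449+14·4·120, 15·120+4·449) = (13455,3596)
n=4: (13455,3596)∘(15,4) = (15·13455+14·4·3596, 15·3596+4·13455) = (403201,107760)

15 4
449 120
13455 3596
403201 107760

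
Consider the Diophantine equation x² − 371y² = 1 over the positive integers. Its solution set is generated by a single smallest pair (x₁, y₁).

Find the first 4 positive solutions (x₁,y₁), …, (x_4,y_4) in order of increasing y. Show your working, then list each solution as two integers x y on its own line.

d=371: √d = [19; 3,1,4,1,3,38] (ℓ=6, even), read p_5/q_5
i=0: a=19 ⇒ p=19, q=1
…
i=3: a=4 ⇒ p=366, q=19
i=4: a=1 ⇒ p=443, q=23
i=5: a=3 ⇒ p=1695, q=88
(x₁, y₁) = (1695, 88);  1695² − 371·88² = 1 ✓
k=2:  x_2 = 1695·1695+371·88·88 = 5746049,  y_2 = 1695·88+88·1695 = 298320
k=3:  x_3 = 1695·5746049+371·88·298320 = 19479104415,  y_3 = 1695·298320+88·5746049 = 1011304712
k=4:  x_4 = 1695·19479104415+371·88·1011304712 = 66034158220801,  y_4 = 1695·1011304712+88·19479104415 = 3428322675360

1695 88
5746049 298320
19479104415 1011304712
66034158220801 3428322675360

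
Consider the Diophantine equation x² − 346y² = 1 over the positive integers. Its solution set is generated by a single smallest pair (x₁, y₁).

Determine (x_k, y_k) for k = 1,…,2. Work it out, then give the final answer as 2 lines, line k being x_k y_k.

17299 930
598510801 32176140

[18; 1,1,1,1,36] for √346; ℓ=5 ⇒ convergent index 9
k=0  a_k=18  p_k/q_k = 18/1
k=1  a_k=1  p_k/q_k = 19/1
…
k=3  a_k=1  p_k/q_k = 56/3
…
k=6  a_k=1  p_k/q_k = 3497/188
k=7  a_k=1  p_k/q_k = 6901/371
k=8  a_k=1  p_k/q_k = 10398/559
k=9  a_k=1  p_k/q_k = 17299/930
(x₁, y₁) = (17299, 930);  17299² − 346·930² = 1 ✓
n=2: (17299,930)∘(17299,930) = (17299·17299+346·930·930, 17299·930+930·17299) = (598510801,32176140)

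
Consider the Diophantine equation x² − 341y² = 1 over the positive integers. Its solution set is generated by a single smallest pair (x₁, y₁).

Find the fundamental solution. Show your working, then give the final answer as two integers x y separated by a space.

10626551 575460

√341 → a₀=18, period (2,6,1,8,2,…,6,2,36); ℓ=14 even so k=13
step 0: (18, 1)  from 18·(1,0) + (0,1)
…
step 2: (240, 13)  from 6·(37,2) + (18,1)
step 3: (277, 15)  from 1·(240,13) + (37,2)
step 4: (2456, 133)  from 8·(277,15) + (240,13)
step 5: (5189, 281)  from 2·(2456,133) + (277,15)
step 6: (7645, 414)  from 1·(5189,281) + (2456,133)
…
step 8: (28124, 1523)  from 1·(20479,1109) + (7645,414)
…
step 11: (718667, 38918)  from 1·(641940,34763) + (76727,4155)
step 12: (4953942, 268271)  from 6·(718667,38918) + (641940,34763)
step 13: (10626551, 575460)  from 2·(4953942,268271) + (718667,38918)
→ (10626551, 575460).  Check: 10626551²=112923586155601, 341·575460²=112923586155600, difference 1.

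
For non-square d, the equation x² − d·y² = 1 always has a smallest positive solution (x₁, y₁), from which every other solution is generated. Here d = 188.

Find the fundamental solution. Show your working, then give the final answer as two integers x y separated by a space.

4607 336

√188 → a₀=13, period (1,2,2,6,2,2,1,26); ℓ=8 even so k=7
step 0: (13, 1)  from 13·(1,0) + (0,1)
…
step 3: (96, 7)  from 2·(41,3) + (14,1)
…
step 5: (1330, 97)  from 2·(617,45) + (96,7)
step 6: (3277, 239)  from 2·(1330,97) + (617,45)
step 7: (4607, 336)  from 1·(3277,239) + (1330,97)
fundamental: x₁=4607, y₁=336  (since 21224449 − 188·112896 = 1)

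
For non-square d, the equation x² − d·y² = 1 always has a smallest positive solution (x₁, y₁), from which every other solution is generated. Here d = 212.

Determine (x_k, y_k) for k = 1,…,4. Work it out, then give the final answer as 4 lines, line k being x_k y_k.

66249 4550
8777860001 602865900
1163048894346249 79878526013650
154101652394311440001 10583744939153731800

d=212: √d = [14; 1,1,3,1,1,…,1,1,28] (ℓ=14, even), read p_13/q_13
step 0: (14, 1)  from 14·(1,0) + (0,1)
step 1: (15, 1)  from 1·(14,1) + (1,0)
step 2: (29, 2)  from 1·(15,1) + (14,1)
step 3: (102, 7)  from 3·(29,2) + (15,1)
step 4: (131, 9)  from 1·(102,7) + (29,2)
…
step 6: (364, 25)  from 1·(233,16) + (131,9)
step 7: (2417, 166)  from 6·(364,25) + (233,16)
step 8: (2781, 191)  from 1·(2417,166) + (364,25)
…
step 10: (7979, 548)  from 1·(5198,357) + (2781,191)
…
step 12: (37114, 2549)  from 1·(29135,2001) + (7979,548)
step 13: (66249, 4550)  from 1·(37114,2549) + (29135,2001)
(x₁, y₁) = (66249, 4550);  66249² − 212·4550² = 1 ✓
k=2:  x_2 = 66249·66249+212·4550·4550 = 8777860001,  y_2 = 66249·4550+4550·66249 = 602865900
k=3:  x_3 = 66249·8777860001+212·4550·602865900 = 1163048894346249,  y_3 = 66249·602865900+4550·8777860001 = 79878526013650
k=4:  x_4 = 66249·1163048894346249+212·4550·79878526013650 = 154101652394311440001,  y_4 = 66249·79878526013650+4550·1163048894346249 = 10583744939153731800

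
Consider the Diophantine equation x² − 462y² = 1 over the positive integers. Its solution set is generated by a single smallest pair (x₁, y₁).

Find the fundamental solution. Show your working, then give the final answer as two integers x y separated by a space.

d=462: √d = [21; 2,42] (ℓ=2, even), read p_1/q_1
step 0: (21, 1)  from 21·(1,0) + (0,1)
step 1: (43, 2)  from 2·(21,1) + (1,0)
(x₁, y₁) = (43, 2);  43² − 462·2² = 1 ✓

43 2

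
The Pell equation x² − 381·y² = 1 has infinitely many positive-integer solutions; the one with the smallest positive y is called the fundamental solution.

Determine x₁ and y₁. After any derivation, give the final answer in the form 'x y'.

√381 = [19; 1,1,12,1,1,38, …], period ℓ=6 (even) → k=5
a_0=19:  p_0=19·1+0=19,  q_0=19·0+1=1
a_1=1:  p_1=1·19+1=20,  q_1=1·1+0=1
a_2=1:  p_2=1·20+19=39,  q_2=1·1+1=2
a_3=12:  p_3=12·39+20=488,  q_3=12·2+1=25
a_4=1:  p_4=1·488+39=527,  q_4=1·25+2=27
a_5=1:  p_5=1·527+488=1015,  q_5=1·27+25=52
(x₁, y₁) = (1015, 52);  1015² − 381·52² = 1 ✓

1015 52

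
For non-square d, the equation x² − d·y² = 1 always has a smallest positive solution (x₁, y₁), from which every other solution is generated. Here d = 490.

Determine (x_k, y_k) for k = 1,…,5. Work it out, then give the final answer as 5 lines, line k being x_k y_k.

1039681 46968
2161873163521 97663474416
4495316905044313921 203077717488555624
9347391150304592810234881 422272088792340335957472
19436609957075163398170578312001 878056535095215307939712337240

[22; 7,2,1,4,4,4,1,2,7,44] for √490; ℓ=10 ⇒ convergent index 9
i=0: a=22 ⇒ p=22, q=1
i=1: a=7 ⇒ p=155, q=7
i=2: a=2 ⇒ p=332, q=15
i=3: a=1 ⇒ p=487, q=22
i=4: a=4 ⇒ p=2280, q=103
…
i=7: a=1 ⇒ p=50315, q=2273
i=8: a=2 ⇒ p=141338, q=6385
i=9: a=7 ⇒ p=1039681, q=46968
→ (1039681, 46968).  Check: 1039681²=1080936581761, 490·46968²=1080936581760, difference 1.
(x_2, y_2) = (1039681·1039681 + 490·46968·46968, 1039681·46968 + 46968·1039681) = (2161873163521, 97663474416)
(x_3, y_3) = (1039681·2161873163521 + 490·46968·97663474416, 1039681·97663474416 + 46968·2161873163521) = (4495316905044313921, 203077717488555624)
(x_4, y_4) = (1039681·4495316905044313921 + 490·46968·203077717488555624, 1039681·203077717488555624 + 46968·4495316905044313921) = (9347391150304592810234881, 422272088792340335957472)
(x_5, y_5) = (1039681·9347391150304592810234881 + 490·46968·422272088792340335957472, 1039681·422272088792340335957472 + 46968·9347391150304592810234881) = (19436609957075163398170578312001, 878056535095215307939712337240)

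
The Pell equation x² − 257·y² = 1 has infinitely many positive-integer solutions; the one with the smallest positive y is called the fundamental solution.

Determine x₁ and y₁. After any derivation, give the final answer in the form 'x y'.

513 32

√257 = [16; 32, …], period ℓ=1 (odd) → k=1
i=0: a=16 ⇒ p=16, q=1
i=1: a=32 ⇒ p=513, q=32
fundamental: x₁=513, y₁=32  (since 263169 − 257·1024 = 1)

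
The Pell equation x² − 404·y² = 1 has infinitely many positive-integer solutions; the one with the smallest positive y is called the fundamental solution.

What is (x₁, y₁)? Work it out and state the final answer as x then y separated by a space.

d=404: √d = [20; 10,40] (ℓ=2, even), read p_1/q_1
a_0=20:  p_0=20·1+0=20,  q_0=20·0+1=1
a_1=10:  p_1=10·20+1=201,  q_1=10·1+0=10
fundamental: x₁=201, y₁=10  (since 40401 − 404·100 = 1)

201 10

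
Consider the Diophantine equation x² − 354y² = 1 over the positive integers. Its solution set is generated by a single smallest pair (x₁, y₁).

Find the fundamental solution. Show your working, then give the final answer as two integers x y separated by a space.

√354 → a₀=18, period (1,4,2,2,18,2,2,4,1,36); ℓ=10 even so k=9
i=0: a=18 ⇒ p=18, q=1
i=1: a=1 ⇒ p=19, q=1
…
i=3: a=2 ⇒ p=207, q=11
i=4: a=2 ⇒ p=508, q=27
…
i=6: a=2 ⇒ p=19210, q=1021
i=7: a=2 ⇒ p=47771, q=2539
i=8: a=4 ⇒ p=210294, q=11177
i=9: a=1 ⇒ p=258065, q=13716
→ (258065, 13716).  Check: 258065²=66597544225, 354·13716²=66597544224, difference 1.

258065 13716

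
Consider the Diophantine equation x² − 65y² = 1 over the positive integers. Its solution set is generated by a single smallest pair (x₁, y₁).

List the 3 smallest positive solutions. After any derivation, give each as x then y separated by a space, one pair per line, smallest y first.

√65 → a₀=8, period (16); ℓ=1 odd so k=1
a_0=8:  p_0=8·1+0=8,  q_0=8·0+1=1
a_1=16:  p_1=16·8+1=129,  q_1=16·1+0=16
→ (129, 16).  Check: 129²=16641, 65·16²=16640, difference 1.
n=2: (129,16)∘(129,16) = (129·129+65·16·16, 129·16+16·129) = (33281,4128)
n=3: (33281,4128)∘(129,16) = (129·33281+65·16·4128, 129·4128+16·33281) = (8586369,1065008)

129 16
33281 4128
8586369 1065008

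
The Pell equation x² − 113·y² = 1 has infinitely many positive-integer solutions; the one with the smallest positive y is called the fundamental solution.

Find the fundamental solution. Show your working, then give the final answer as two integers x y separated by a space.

√113 → a₀=10, period (1,1,1,2,2,1,1,1,20); ℓ=9 odd so k=17
k=0  a_k=10  p_k/q_k = 10/1
…
k=6  a_k=1  p_k/q_k = 287/27
…
k=10  a_k=1  p_k/q_k = 16785/1579
…
k=12  a_k=1  p_k/q_k = 49579/4664
k=13  a_k=2  p_k/q_k = 131952/12413
…
k=16  a_k=1  p_k/q_k = 758918/71393
k=17  a_k=1  p_k/q_k = 1204353/113296
(x₁, y₁) = (1204353, 113296);  1204353² − 113·113296² = 1 ✓

1204353 113296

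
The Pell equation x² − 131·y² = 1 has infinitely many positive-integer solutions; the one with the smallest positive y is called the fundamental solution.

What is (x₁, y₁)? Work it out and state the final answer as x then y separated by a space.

10610 927

√131 = [11; 2,4,11,4,2,22, …], period ℓ=6 (even) → k=5
step 0: (11, 1)  from 11·(1,0) + (0,1)
step 1: (23, 2)  from 2·(11,1) + (1,0)
step 2: (103, 9)  from 4·(23,2) + (11,1)
step 3: (1156, 101)  from 11·(103,9) + (23,2)
step 4: (4727, 413)  from 4·(1156,101) + (103,9)
step 5: (10610, 927)  from 2·(4727,413) + (1156,101)
→ (10610, 927).  Check: 10610²=112572100, 131·927²=112572099, difference 1.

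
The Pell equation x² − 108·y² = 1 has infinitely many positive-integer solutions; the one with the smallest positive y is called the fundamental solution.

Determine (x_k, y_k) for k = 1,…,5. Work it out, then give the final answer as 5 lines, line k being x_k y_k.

1351 130
3650401 351260
9863382151 949104390
26650854921601 2564479710520
72010600134783751 6929223228720650

√108 = [10; 2,1,1,4,1,1,2,20, …], period ℓ=8 (even) → k=7
step 0: (10, 1)  from 10·(1,0) + (0,1)
…
step 4: (239, 23)  from 4·(52,5) + (31,3)
step 5: (291, 28)  from 1·(239,23) + (52,5)
step 6: (530, 51)  from 1·(291,28) + (239,23)
step 7: (1351, 130)  from 2·(530,51) + (291,28)
fundamental: x₁=1351, y₁=130  (since 1825201 − 108·16900 = 1)
k=2:  x_2 = 1351·1351+108·130·130 = 3650401,  y_2 = 1351·130+130·1351 = 351260
k=3:  x_3 = 1351·3650401+108·130·351260 = 9863382151,  y_3 = 1351·351260+130·3650401 = 949104390
k=4:  x_4 = 1351·9863382151+108·130·949104390 = 26650854921601,  y_4 = 1351·949104390+130·9863382151 = 2564479710520
k=5:  x_5 = 1351·26650854921601+108·130·2564479710520 = 72010600134783751,  y_5 = 1351·2564479710520+130·26650854921601 = 6929223228720650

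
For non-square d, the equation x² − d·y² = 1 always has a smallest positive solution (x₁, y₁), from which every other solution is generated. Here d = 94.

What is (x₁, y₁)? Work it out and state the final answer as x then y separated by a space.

√94 → a₀=9, period (1,2,3,1,1,…,2,1,18); ℓ=16 even so k=15
a_0=9:  p_0=9·1+0=9,  q_0=9·0+1=1
…
a_8=8:  p_8=8·1464+1241=12953,  q_8=8·151+128=1336
…
a_12=1:  p_12=1·99455+85038=184493,  q_12=1·10258+8771=19029
…
a_14=2:  p_14=2·652934+184493=1490361,  q_14=2·67345+19029=153719
a_15=1:  p_15=1·1490361+652934=2143295,  q_15=1·153719+67345=221064
→ (2143295, 221064).  Check: 2143295²=4593713457025, 94·221064²=4593713457024, difference 1.

2143295 221064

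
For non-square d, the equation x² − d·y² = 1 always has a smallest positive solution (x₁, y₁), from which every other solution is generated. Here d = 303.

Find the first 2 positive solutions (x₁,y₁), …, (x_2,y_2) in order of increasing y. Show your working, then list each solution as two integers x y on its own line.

[17; 2,2,5,2,2,34] for √303; ℓ=6 ⇒ convergent index 5
step 0: (17, 1)  from 17·(1,0) + (0,1)
step 1: (35, 2)  from 2·(17,1) + (1,0)
step 2: (87, 5)  from 2·(35,2) + (17,1)
step 3: (470, 27)  from 5·(87,5) + (35,2)
step 4: (1027, 59)  from 2·(470,27) + (87,5)
step 5: (2524, 145)  from 2·(1027,59) + (470,27)
fundamental: x₁=2524, y₁=145  (since 6370576 − 303·21025 = 1)
(x_2, y_2) = (2524·2524 + 303·145·145, 2524·145 + 145·2524) = (12741151, 731960)

2524 145
12741151 731960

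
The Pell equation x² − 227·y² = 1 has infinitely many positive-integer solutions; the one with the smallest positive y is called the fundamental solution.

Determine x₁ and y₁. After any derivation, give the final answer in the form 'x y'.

√227 = [15; 15,30, …], period ℓ=2 (even) → k=1
i=0: a=15 ⇒ p=15, q=1
i=1: a=15 ⇒ p=226, q=15
fundamental: x₁=226, y₁=15  (since 51076 − 227·225 = 1)

226 15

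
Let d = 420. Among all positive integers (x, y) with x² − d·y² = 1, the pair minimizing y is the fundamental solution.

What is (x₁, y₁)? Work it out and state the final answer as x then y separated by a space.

[20; 2,40] for √420; ℓ=2 ⇒ convergent index 1
a_0=20:  p_0=20·1+0=20,  q_0=20·0+1=1
a_1=2:  p_1=2·20+1=41,  q_1=2·1+0=2
(x₁, y₁) = (41, 2);  41² − 420·2² = 1 ✓

41 2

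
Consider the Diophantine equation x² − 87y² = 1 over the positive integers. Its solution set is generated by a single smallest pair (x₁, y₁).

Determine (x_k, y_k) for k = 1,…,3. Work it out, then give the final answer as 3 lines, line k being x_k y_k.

[9; 3,18] for √87; ℓ=2 ⇒ convergent index 1
step 0: (9, 1)  from 9·(1,0) + (0,1)
step 1: (28, 3)  from 3·(9,1) + (1,0)
fundamental: x₁=28, y₁=3  (since 784 − 87·9 = 1)
(28+3√87)^2 = 1567 + 168√87
(28+3√87)^3 = 87724 + 9405√87

28 3
1567 168
87724 9405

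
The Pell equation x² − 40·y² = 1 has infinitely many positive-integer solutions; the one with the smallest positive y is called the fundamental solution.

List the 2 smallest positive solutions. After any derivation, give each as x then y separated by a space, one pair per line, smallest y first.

√40 = [6; 3,12, …], period ℓ=2 (even) → k=1
a_0=6:  p_0=6·1+0=6,  q_0=6·0+1=1
a_1=3:  p_1=3·6+1=19,  q_1=3·1+0=3
fundamental: x₁=19, y₁=3  (since 361 − 40·9 = 1)
(x_2, y_2) = (19·19 + 40·3·3, 19·3 + 3·19) = (721, 114)

19 3
721 114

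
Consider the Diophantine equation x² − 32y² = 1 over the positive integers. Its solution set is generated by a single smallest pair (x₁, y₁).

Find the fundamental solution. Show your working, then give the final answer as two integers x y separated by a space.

d=32: √d = [5; 1,1,1,10] (ℓ=4, even), read p_3/q_3
i=0: a=5 ⇒ p=5, q=1
i=1: a=1 ⇒ p=6, q=1
i=2: a=1 ⇒ p=11, q=2
i=3: a=1 ⇒ p=17, q=3
(x₁, y₁) = (17, 3);  17² − 32·3² = 1 ✓

17 3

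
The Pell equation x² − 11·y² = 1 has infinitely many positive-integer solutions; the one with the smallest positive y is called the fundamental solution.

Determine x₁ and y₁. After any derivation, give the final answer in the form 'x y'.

10 3

[3; 3,6] for √11; ℓ=2 ⇒ convergent index 1
step 0: (3, 1)  from 3·(1,0) + (0,1)
step 1: (10, 3)  from 3·(3,1) + (1,0)
→ (10, 3).  Check: 10²=100, 11·3²=99, difference 1.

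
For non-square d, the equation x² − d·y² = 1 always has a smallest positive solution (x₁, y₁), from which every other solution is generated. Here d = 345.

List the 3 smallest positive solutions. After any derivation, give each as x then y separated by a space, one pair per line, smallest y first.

√345 = [18; 1,1,2,1,6,1,2,1,1,36, …], period ℓ=10 (even) → k=9
i=0: a=18 ⇒ p=18, q=1
i=1: a=1 ⇒ p=19, q=1
i=2: a=1 ⇒ p=37, q=2
i=3: a=2 ⇒ p=93, q=5
i=4: a=1 ⇒ p=130, q=7
i=5: a=6 ⇒ p=873, q=47
i=6: a=1 ⇒ p=1003, q=54
…
i=8: a=1 ⇒ p=3882, q=209
i=9: a=1 ⇒ p=6761, q=364
fundamental: x₁=6761, y₁=364  (since 45711121 − 345·132496 = 1)
n=2: (6761,364)∘(6761,364) = (6761·6761+345·364·364, 6761·364+364·6761) = (91422241,4922008)
n=3: (91422241,4922008)∘(6761,364) = (6761·91422241+345·364·4922008, 6761·4922008+364·91422241) = (1236211536041,66555391812)

6761 364
91422241 4922008
1236211536041 66555391812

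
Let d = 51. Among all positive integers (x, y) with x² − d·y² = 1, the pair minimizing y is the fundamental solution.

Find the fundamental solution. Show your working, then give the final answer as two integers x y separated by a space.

√51 → a₀=7, period (7,14); ℓ=2 even so k=1
i=0: a=7 ⇒ p=7, q=1
i=1: a=7 ⇒ p=50, q=7
(x₁, y₁) = (50, 7);  50² − 51·7² = 1 ✓

50 7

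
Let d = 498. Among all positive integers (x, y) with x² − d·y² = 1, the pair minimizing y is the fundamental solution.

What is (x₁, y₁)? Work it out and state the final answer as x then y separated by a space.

179777 8056

√498 = [22; 3,6,22,6,3,44, …], period ℓ=6 (even) → k=5
k=0  a_k=22  p_k/q_k = 22/1
k=1  a_k=3  p_k/q_k = 67/3
…
k=4  a_k=6  p_k/q_k = 56794/2545
k=5  a_k=3  p_k/q_k = 179777/8056
fundamental: x₁=179777, y₁=8056  (since 32319769729 − 498·64899136 = 1)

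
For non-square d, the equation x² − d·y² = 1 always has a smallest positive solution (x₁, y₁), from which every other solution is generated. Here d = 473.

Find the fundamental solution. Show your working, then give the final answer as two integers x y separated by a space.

d=473: √d = [21; 1,2,1,42] (ℓ=4, even), read p_3/q_3
step 0: (21, 1)  from 21·(1,0) + (0,1)
step 1: (22, 1)  from 1·(21,1) + (1,0)
step 2: (65, 3)  from 2·(22,1) + (21,1)
step 3: (87, 4)  from 1·(65,3) + (22,1)
(x₁, y₁) = (87, 4);  87² − 473·4² = 1 ✓

87 4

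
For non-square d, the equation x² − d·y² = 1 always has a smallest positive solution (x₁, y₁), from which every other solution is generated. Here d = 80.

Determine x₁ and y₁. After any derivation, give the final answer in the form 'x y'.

9 1

√80 = [8; 1,16, …], period ℓ=2 (even) → k=1
a_0=8:  p_0=8·1+0=8,  q_0=8·0+1=1
a_1=1:  p_1=1·8+1=9,  q_1=1·1+0=1
→ (9, 1).  Check: 9²=81, 80·1²=80, difference 1.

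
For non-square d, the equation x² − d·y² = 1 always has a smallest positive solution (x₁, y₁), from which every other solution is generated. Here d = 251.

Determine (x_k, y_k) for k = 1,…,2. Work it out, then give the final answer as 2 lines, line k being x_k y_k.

√251 → a₀=15, period (1,5,2,1,2,…,5,1,30); ℓ=14 even so k=13
a_0=15:  p_0=15·1+0=15,  q_0=15·0+1=1
a_1=1:  p_1=1·15+1=16,  q_1=1·1+0=1
…
a_12=5:  p_12=5·577033+212692=3097857,  q_12=5·36422+13425=195535
a_13=1:  p_13=1·3097857+577033=3674890,  q_13=1·195535+36422=231957
fundamental: x₁=3674890, y₁=231957  (since 13504816512100 − 251·53804049849 = 1)
k=2:  x_2 = 3674890·3674890+251·231957·231957 = 27009633024199,  y_2 = 3674890·231957+231957·3674890 = 1704832919460

3674890 231957
27009633024199 1704832919460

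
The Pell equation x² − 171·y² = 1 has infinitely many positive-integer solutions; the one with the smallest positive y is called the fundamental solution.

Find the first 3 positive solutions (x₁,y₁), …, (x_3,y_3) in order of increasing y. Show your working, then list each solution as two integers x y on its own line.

170 13
57799 4420
19651490 1502787

√171 = [13; 13,26, …], period ℓ=2 (even) → k=1
a_0=13:  p_0=13·1+0=13,  q_0=13·0+1=1
a_1=13:  p_1=13·13+1=170,  q_1=13·1+0=13
fundamental: x₁=170, y₁=13  (since 28900 − 171·169 = 1)
k=2:  x_2 = 170·170+171·13·13 = 57799,  y_2 = 170·13+13·170 = 4420
k=3:  x_3 = 170·57799+171·13·4420 = 19651490,  y_3 = 170·4420+13·57799 = 1502787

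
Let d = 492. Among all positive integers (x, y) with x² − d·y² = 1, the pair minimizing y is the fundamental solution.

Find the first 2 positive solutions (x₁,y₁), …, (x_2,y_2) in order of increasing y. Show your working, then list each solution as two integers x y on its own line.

29767 1342
1772148577 79894628

[22; 5,1,1,10,1,1,5,44] for √492; ℓ=8 ⇒ convergent index 7
step 0: (22, 1)  from 22·(1,0) + (0,1)
…
step 2: (133, 6)  from 1·(111,5) + (22,1)
step 3: (244, 11)  from 1·(133,6) + (111,5)
step 4: (2573, 116)  from 10·(244,11) + (133,6)
step 5: (2817, 127)  from 1·(2573,116) + (244,11)
step 6: (5390, 243)  from 1·(2817,127) + (2573,116)
step 7: (29767, 1342)  from 5·(5390,243) + (2817,127)
fundamental: x₁=29767, y₁=1342  (since 886074289 − 492·1800964 = 1)
(29767+1342√492)^2 = 1772148577 + 79894628√492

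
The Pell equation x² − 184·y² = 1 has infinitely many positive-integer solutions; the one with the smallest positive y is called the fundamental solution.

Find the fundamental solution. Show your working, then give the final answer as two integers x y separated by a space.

24335 1794

√184 = [13; 1,1,3,2,1,2,1,2,3,1,1,26, …], period ℓ=12 (even) → k=11
step 0: (13, 1)  from 13·(1,0) + (0,1)
…
step 3: (95, 7)  from 3·(27,2) + (14,1)
step 4: (217, 16)  from 2·(95,7) + (27,2)
step 5: (312, 23)  from 1·(217,16) + (95,7)
step 6: (841, 62)  from 2·(312,23) + (217,16)
…
step 9: (10594, 781)  from 3·(3147,232) + (1153,85)
step 10: (13741, 1013)  from 1·(10594,781) + (3147,232)
step 11: (24335, 1794)  from 1·(13741,1013) + (10594,781)
(x₁, y₁) = (24335, 1794);  24335² − 184·1794² = 1 ✓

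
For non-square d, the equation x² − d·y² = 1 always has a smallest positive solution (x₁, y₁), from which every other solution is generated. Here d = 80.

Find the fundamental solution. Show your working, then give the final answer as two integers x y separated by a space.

d=80: √d = [8; 1,16] (ℓ=2, even), read p_1/q_1
a_0=8:  p_0=8·1+0=8,  q_0=8·0+1=1
a_1=1:  p_1=1·8+1=9,  q_1=1·1+0=1
(x₁, y₁) = (9, 1);  9² − 80·1² = 1 ✓

9 1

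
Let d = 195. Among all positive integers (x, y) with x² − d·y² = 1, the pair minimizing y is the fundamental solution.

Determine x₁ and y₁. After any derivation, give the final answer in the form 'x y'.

14 1

√195 = [13; 1,26, …], period ℓ=2 (even) → k=1
step 0: (13, 1)  from 13·(1,0) + (0,1)
step 1: (14, 1)  from 1·(13,1) + (1,0)
(x₁, y₁) = (14, 1);  14² − 195·1² = 1 ✓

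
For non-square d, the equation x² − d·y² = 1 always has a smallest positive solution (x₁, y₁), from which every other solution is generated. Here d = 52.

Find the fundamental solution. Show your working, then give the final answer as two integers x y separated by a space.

d=52: √d = [7; 4,1,2,1,4,14] (ℓ=6, even), read p_5/q_5
k=0  a_k=7  p_k/q_k = 7/1
…
k=2  a_k=1  p_k/q_k = 36/5
…
k=4  a_k=1  p_k/q_k = 137/19
k=5  a_k=4  p_k/q_k = 649/90
→ (649, 90).  Check: 649²=421201, 52·90²=421200, difference 1.

649 90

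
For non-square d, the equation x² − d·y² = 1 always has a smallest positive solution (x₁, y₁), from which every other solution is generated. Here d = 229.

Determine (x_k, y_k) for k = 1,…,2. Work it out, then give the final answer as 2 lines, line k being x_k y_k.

5848201 386460
68402909872801 4520191516920

[15; 7,1,1,7,30] for √229; ℓ=5 ⇒ convergent index 9
k=0  a_k=15  p_k/q_k = 15/1
…
k=2  a_k=1  p_k/q_k = 121/8
k=3  a_k=1  p_k/q_k = 227/15
…
k=5  a_k=30  p_k/q_k = 51527/3405
…
k=8  a_k=1  p_k/q_k = 776325/51301
k=9  a_k=7  p_k/q_k = 5848201/386460
→ (5848201, 386460).  Check: 5848201²=34201454936401, 229·386460²=34201454936400, difference 1.
n=2: (5848201,386460)∘(5848201,386460) = (5848201·5848201+229·386460·386460, 5848201·386460+386460·5848201) = (68402909872801,4520191516920)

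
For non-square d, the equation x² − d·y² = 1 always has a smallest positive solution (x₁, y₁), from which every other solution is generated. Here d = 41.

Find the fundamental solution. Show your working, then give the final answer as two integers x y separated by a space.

d=41: √d = [6; 2,2,12] (ℓ=3, odd), read p_5/q_5
k=0  a_k=6  p_k/q_k = 6/1
k=1  a_k=2  p_k/q_k = 13/2
…
k=4  a_k=2  p_k/q_k = 826/129
k=5  a_k=2  p_k/q_k = 2049/320
fundamental: x₁=2049, y₁=320  (since 4198401 − 41·102400 = 1)

2049 320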